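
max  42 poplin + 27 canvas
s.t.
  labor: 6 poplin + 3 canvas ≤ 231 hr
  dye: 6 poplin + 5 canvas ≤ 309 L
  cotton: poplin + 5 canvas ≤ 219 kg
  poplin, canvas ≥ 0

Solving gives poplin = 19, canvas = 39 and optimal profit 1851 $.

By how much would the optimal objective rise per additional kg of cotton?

Check each constraint at x*: labor 231/231 (tight); dye 309/309 (tight); cotton 214/219 (slack 5).
Since cotton is not tight, its dual is 0.
Dual feasibility on the basic columns requires 6·y_labor + 6·y_dye = 42, 3·y_labor + 5·y_dye = 27.
This yields shadow prices y_labor = 4, y_dye = 3.
Shadow price of cotton = 0.

0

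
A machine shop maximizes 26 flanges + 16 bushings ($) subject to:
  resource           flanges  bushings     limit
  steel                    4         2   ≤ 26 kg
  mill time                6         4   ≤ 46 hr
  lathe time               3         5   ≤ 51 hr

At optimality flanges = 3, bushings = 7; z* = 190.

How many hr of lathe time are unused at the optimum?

lathe time used = 3·3 + 5·7 = 44; slack = 51 − 44 = 7.

7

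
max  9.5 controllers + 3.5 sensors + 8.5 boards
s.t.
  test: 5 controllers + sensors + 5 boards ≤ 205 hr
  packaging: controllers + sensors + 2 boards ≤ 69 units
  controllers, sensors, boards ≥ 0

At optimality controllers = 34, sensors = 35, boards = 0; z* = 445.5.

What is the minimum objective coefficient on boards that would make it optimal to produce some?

11.5

Both test and packaging are binding at x*.
From A_Bᵀ y = c: 5·y_test + 1·y_packaging = 9.5; 1·y_test + 1·y_packaging = 3.5.
Solving: y_test = 1.5, y_packaging = 2.
boards enters the basis when its profit ≥ yᵀa₃ = 1.5·5 + 2·2 = 11.5.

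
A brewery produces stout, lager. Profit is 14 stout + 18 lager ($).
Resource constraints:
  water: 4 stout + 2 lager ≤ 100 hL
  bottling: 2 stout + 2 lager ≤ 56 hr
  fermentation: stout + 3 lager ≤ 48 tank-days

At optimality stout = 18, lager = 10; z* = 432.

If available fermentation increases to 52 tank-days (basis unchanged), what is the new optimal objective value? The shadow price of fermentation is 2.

440

Δb = 4, so new z* = 432 + (2)·(4) = 432 + 8 = 440.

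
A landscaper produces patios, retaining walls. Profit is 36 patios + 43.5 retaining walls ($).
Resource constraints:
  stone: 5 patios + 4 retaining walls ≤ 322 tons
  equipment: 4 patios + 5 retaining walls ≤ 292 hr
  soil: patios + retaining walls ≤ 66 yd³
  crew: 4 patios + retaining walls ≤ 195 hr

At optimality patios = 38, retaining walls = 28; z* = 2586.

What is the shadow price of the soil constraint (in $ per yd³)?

6

Check each constraint at x*: stone 302/322 (slack 20); equipment 292/292 (tight); soil 66/66 (tight); crew 180/195 (slack 15).
By complementary slackness, y = 0 for the non-binding constraints.
Dual feasibility on the basic columns requires 4·y_equipment + 1·y_soil = 36, 5·y_equipment + 1·y_soil = 43.5.
This yields shadow prices y_equipment = 7.5, y_soil = 6.
Shadow price of soil = 6.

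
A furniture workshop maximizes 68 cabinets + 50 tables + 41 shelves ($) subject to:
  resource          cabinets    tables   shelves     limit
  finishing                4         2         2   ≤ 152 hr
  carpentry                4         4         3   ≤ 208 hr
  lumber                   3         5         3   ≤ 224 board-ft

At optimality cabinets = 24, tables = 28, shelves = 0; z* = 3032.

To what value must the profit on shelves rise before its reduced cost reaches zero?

Check each constraint at x*: finishing 152/152 (tight); carpentry 208/208 (tight); lumber 212/224 (slack 12).
By complementary slackness, y = 0 for the non-binding constraint.
From A_Bᵀ y = c: 4·y_finishing + 4·y_carpentry = 68; 2·y_finishing + 4·y_carpentry = 50.
→ y_finishing = 9 and y_carpentry = 8.
shelves enters the basis when its profit ≥ yᵀa₃ = 9·2 + 8·3 = 42.

42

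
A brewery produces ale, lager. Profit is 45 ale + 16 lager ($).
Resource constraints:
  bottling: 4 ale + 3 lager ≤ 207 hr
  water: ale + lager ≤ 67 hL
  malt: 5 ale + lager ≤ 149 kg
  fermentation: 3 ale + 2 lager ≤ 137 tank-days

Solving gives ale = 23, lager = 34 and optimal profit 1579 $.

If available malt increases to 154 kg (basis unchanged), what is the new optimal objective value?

1609

At the optimum: bottling uses 194 of 207 (slack = 13); water uses 57 of 67 (slack = 10); malt uses 149 of 149 (binding); fermentation uses 137 of 137 (binding).
Since bottling, water are not tight, their duals are 0.
From A_Bᵀ y = c: 5·y_malt + 3·y_fermentation = 45; 1·y_malt + 2·y_fermentation = 16.
This yields shadow prices y_malt = 6, y_fermentation = 5.
Δz = y_malt·Δb = 6 × (5) = 30, so new z* = 1579 + 30 = 1609.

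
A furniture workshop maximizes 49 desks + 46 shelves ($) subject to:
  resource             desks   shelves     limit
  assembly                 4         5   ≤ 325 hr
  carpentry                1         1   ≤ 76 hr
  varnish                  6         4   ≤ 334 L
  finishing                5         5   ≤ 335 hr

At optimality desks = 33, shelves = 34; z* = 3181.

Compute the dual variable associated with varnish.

At the optimum: assembly uses 302 of 325 (slack = 23); carpentry uses 67 of 76 (slack = 9); varnish uses 334 of 334 (binding); finishing uses 335 of 335 (binding).
Since assembly, carpentry are not tight, their duals are 0.
The binding rows give the dual system: 6·y_varnish + 5·y_finishing = 49 and 4·y_varnish + 5·y_finishing = 46.
→ y_varnish = 1.5 and y_finishing = 8.
Shadow price of varnish = 1.5.

1.5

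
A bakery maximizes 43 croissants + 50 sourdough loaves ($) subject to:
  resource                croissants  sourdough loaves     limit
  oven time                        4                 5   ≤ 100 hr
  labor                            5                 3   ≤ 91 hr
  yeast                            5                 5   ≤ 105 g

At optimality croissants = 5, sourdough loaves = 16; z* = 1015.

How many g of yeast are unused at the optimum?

yeast used = 5·5 + 5·16 = 105; slack = 105 − 105 = 0.

0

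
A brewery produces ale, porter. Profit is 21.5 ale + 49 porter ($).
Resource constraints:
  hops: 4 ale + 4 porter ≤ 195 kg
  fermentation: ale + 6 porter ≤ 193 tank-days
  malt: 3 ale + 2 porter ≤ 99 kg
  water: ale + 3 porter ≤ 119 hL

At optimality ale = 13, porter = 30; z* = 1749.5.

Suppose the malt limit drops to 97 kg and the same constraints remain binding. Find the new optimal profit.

1739.5

Check each constraint at x*: hops 172/195 (slack 23); fermentation 193/193 (tight); malt 99/99 (tight); water 103/119 (slack 16).
By complementary slackness, y = 0 for the non-binding constraints.
The binding rows give the dual system: 1·y_fermentation + 3·y_malt = 21.5 and 6·y_fermentation + 2·y_malt = 49.
This yields shadow prices y_fermentation = 6.5, y_malt = 5.
Δz = y_malt·Δb = 5 × (-2) = -10, so new z* = 1749.5 − 10 = 1739.5.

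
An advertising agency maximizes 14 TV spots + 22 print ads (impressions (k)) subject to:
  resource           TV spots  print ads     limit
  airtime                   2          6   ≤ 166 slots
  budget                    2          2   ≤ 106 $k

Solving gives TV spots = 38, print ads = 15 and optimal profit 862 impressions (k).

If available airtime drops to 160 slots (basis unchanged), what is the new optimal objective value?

850

Check each constraint at x*: airtime 166/166 (tight); budget 106/106 (tight).
Dual feasibility on the basic columns requires 2·y_airtime + 2·y_budget = 14, 6·y_airtime + 2·y_budget = 22.
This yields shadow prices y_airtime = 2, y_budget = 5.
Δz = y_airtime·Δb = 2 × (-6) = -12, so new z* = 862 − 12 = 850.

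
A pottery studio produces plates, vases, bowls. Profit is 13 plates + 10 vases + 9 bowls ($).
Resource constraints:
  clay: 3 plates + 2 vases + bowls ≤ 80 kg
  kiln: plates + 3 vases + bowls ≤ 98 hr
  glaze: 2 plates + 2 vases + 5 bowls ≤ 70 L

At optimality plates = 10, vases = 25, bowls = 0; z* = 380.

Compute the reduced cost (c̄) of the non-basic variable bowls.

-4

At the optimum: clay uses 80 of 80 (binding); kiln uses 85 of 98 (slack = 13); glaze uses 70 of 70 (binding).
Since kiln is not tight, its dual is 0.
The binding rows give the dual system: 3·y_clay + 2·y_glaze = 13 and 2·y_clay + 2·y_glaze = 10.
This yields shadow prices y_clay = 3, y_glaze = 2.
Reduced cost of bowls: c₃ − yᵀa₃ = 9 − (3·1 + 2·5) = 9 − 13 = -4.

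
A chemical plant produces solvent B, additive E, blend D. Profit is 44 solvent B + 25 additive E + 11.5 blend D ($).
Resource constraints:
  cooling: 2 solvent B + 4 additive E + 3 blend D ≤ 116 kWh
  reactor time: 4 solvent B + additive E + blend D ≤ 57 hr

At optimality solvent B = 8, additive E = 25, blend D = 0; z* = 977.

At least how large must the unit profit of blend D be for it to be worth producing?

Check each constraint at x*: cooling 116/116 (tight); reactor time 57/57 (tight).
Dual feasibility on the basic columns requires 2·y_cooling + 4·y_reactor time = 44, 4·y_cooling + 1·y_reactor time = 25.
Solving: y_cooling = 4, y_reactor time = 9.
blend D enters the basis when its profit ≥ yᵀa₃ = 4·3 + 9·1 = 21.

21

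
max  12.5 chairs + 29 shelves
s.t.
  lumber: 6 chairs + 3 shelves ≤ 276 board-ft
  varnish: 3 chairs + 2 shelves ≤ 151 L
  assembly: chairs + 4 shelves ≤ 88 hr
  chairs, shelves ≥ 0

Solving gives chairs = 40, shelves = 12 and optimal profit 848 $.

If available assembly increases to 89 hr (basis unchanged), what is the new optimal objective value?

854.5

Check each constraint at x*: lumber 276/276 (tight); varnish 144/151 (slack 7); assembly 88/88 (tight).
Since varnish is not tight, its dual is 0.
From A_Bᵀ y = c: 6·y_lumber + 1·y_assembly = 12.5; 3·y_lumber + 4·y_assembly = 29.
This yields shadow prices y_lumber = 1, y_assembly = 6.5.
Δz = y_assembly·Δb = 6.5 × (1) = 6.5, so new z* = 848 + 6.5 = 854.5.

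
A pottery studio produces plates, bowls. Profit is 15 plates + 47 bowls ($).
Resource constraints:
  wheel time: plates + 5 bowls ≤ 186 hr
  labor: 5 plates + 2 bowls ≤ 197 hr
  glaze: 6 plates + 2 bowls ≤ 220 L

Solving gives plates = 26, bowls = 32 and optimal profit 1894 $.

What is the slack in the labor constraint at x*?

3

labor used = 5·26 + 2·32 = 194; slack = 197 − 194 = 3.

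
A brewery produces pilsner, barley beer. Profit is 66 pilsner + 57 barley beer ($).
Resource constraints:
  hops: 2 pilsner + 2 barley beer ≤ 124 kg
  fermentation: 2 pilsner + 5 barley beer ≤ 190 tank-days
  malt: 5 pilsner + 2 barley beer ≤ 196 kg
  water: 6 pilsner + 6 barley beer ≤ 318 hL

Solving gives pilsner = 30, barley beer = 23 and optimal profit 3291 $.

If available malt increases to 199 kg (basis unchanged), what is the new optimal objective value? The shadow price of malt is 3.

3300

Δb = 3, so new z* = 3291 + (3)·(3) = 3291 + 9 = 3300.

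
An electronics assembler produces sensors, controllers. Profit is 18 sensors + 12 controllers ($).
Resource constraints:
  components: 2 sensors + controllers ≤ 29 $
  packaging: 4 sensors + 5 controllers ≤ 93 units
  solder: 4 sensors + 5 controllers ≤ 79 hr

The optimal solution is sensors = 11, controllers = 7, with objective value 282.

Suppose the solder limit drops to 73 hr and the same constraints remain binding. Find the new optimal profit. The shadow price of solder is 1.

Δb = -6, so new z* = 282 + (1)·(-6) = 282 − 6 = 276.

276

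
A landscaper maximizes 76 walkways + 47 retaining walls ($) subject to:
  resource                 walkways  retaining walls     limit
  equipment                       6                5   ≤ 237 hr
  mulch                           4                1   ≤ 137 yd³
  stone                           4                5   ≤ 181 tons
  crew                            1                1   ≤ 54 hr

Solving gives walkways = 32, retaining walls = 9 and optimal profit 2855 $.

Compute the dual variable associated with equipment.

8

At the optimum: equipment uses 237 of 237 (binding); mulch uses 137 of 137 (binding); stone uses 173 of 181 (slack = 8); crew uses 41 of 54 (slack = 13).
Slack constraints have shadow price 0 (complementary slackness).
From A_Bᵀ y = c: 6·y_equipment + 4·y_mulch = 76; 5·y_equipment + 1·y_mulch = 47.
This yields shadow prices y_equipment = 8, y_mulch = 7.
Shadow price of equipment = 8.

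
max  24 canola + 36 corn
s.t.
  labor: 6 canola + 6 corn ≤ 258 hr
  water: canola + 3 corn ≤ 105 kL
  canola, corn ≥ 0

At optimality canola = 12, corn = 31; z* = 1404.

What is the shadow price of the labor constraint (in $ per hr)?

3

Both labor and water are binding at x*.
The binding rows give the dual system: 6·y_labor + 1·y_water = 24 and 6·y_labor + 3·y_water = 36.
→ y_labor = 3 and y_water = 6.
Shadow price of labor = 3.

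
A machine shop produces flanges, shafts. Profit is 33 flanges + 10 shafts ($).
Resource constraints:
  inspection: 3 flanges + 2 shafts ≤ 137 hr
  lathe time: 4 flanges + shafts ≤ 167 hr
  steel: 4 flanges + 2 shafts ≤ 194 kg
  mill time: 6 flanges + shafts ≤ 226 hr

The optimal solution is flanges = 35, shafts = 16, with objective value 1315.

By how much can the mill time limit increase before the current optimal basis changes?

19.8

Binding constraints: inspection, mill time. The basis is B = [[3,2],[6,1]] with det -9.
Per unit increase in mill time, x* moves by d = (0.2222, -0.3333).
The basis stays optimal until lathe time becomes binding; allowable increase = 19.8 hr.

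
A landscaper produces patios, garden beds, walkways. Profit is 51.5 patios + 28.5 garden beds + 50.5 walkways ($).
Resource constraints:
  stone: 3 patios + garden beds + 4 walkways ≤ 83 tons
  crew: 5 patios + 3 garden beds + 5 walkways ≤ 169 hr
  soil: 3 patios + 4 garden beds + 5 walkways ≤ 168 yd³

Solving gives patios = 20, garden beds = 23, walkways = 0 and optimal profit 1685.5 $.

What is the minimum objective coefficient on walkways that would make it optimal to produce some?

54.5

At the optimum: stone uses 83 of 83 (binding); crew uses 169 of 169 (binding); soil uses 152 of 168 (slack = 16).
Since soil is not tight, its dual is 0.
The binding rows give the dual system: 3·y_stone + 5·y_crew = 51.5 and 1·y_stone + 3·y_crew = 28.5.
This yields shadow prices y_stone = 3, y_crew = 8.5.
walkways enters the basis when its profit ≥ yᵀa₃ = 3·4 + 8.5·5 = 54.5.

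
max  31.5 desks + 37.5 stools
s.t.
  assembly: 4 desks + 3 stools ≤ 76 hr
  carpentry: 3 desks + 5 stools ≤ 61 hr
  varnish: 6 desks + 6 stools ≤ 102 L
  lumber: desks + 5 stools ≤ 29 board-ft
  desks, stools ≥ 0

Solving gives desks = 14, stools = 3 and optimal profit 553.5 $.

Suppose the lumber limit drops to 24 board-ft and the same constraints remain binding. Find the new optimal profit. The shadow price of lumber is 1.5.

Δb = -5, so new z* = 553.5 + (1.5)·(-5) = 553.5 − 7.5 = 546.

546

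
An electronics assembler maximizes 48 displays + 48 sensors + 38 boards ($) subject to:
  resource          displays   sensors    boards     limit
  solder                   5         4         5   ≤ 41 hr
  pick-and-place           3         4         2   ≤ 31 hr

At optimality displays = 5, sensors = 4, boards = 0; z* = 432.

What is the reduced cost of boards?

At the optimum: solder uses 41 of 41 (binding); pick-and-place uses 31 of 31 (binding).
From A_Bᵀ y = c: 5·y_solder + 3·y_pick-and-place = 48; 4·y_solder + 4·y_pick-and-place = 48.
This yields shadow prices y_solder = 6, y_pick-and-place = 6.
Reduced cost of boards: c₃ − yᵀa₃ = 38 − (6·5 + 6·2) = 38 − 42 = -4.

-4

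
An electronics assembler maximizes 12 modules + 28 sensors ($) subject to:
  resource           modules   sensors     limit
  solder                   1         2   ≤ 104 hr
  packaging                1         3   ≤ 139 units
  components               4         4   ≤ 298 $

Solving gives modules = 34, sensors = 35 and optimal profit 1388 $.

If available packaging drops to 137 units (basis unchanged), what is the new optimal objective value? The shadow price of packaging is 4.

Δb = -2, so new z* = 1388 + (4)·(-2) = 1388 − 8 = 1380.

1380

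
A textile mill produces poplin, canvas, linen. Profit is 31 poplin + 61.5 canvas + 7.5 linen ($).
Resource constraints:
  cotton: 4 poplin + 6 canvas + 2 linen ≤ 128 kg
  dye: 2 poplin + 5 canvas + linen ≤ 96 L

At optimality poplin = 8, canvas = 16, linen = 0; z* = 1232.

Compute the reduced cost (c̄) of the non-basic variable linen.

-8

Both cotton and dye are binding at x*.
From A_Bᵀ y = c: 4·y_cotton + 2·y_dye = 31; 6·y_cotton + 5·y_dye = 61.5.
→ y_cotton = 4 and y_dye = 7.5.
Reduced cost of linen: c₃ − yᵀa₃ = 7.5 − (4·2 + 7.5·1) = 7.5 − 15.5 = -8.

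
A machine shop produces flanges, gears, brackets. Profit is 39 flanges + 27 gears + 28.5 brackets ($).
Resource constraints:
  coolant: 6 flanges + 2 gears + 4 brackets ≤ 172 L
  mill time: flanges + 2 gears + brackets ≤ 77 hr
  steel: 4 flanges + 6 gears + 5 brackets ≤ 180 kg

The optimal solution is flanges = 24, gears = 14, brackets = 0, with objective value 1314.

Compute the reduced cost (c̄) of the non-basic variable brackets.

-4.5

At the optimum: coolant uses 172 of 172 (binding); mill time uses 52 of 77 (slack = 25); steel uses 180 of 180 (binding).
By complementary slackness, y = 0 for the non-binding constraint.
The binding rows give the dual system: 6·y_coolant + 4·y_steel = 39 and 2·y_coolant + 6·y_steel = 27.
This yields shadow prices y_coolant = 4.5, y_steel = 3.
Reduced cost of brackets: c₃ − yᵀa₃ = 28.5 − (4.5·4 + 3·5) = 28.5 − 33 = -4.5.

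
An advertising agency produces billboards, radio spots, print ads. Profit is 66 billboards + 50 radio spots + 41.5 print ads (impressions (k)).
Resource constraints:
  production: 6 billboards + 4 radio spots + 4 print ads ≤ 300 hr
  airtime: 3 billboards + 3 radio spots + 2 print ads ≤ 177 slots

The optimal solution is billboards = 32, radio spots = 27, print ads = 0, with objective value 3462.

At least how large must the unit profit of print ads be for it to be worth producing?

44

Check each constraint at x*: production 300/300 (tight); airtime 177/177 (tight).
The binding rows give the dual system: 6·y_production + 3·y_airtime = 66 and 4·y_production + 3·y_airtime = 50.
→ y_production = 8 and y_airtime = 6.
print ads enters the basis when its profit ≥ yᵀa₃ = 8·4 + 6·2 = 44.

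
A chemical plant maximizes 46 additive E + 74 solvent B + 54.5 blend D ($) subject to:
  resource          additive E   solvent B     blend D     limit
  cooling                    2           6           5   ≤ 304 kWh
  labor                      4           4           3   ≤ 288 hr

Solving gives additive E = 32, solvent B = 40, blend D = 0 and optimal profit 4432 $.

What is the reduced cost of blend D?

Both cooling and labor are binding at x*.
Dual feasibility on the basic columns requires 2·y_cooling + 4·y_labor = 46, 6·y_cooling + 4·y_labor = 74.
→ y_cooling = 7 and y_labor = 8.
Reduced cost of blend D: c₃ − yᵀa₃ = 54.5 − (7·5 + 8·3) = 54.5 − 59 = -4.5.

-4.5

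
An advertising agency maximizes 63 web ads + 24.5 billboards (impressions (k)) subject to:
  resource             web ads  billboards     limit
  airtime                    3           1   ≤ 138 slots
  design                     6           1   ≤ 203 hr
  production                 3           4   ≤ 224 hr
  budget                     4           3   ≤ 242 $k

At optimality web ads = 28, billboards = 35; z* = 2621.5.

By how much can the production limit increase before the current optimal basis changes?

Binding constraints: design, production. The basis is B = [[6,1],[3,4]] with det 21.
Per unit increase in production, x* moves by d = (-0.0476, 0.2857).
The basis stays optimal until budget becomes binding; allowable increase = 37.5 hr.

37.5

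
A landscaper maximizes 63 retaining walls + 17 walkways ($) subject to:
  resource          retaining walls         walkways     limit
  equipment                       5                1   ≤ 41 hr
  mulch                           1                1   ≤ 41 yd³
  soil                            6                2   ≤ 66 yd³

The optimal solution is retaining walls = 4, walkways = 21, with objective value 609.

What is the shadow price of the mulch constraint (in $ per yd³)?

0

At the optimum: equipment uses 41 of 41 (binding); mulch uses 25 of 41 (slack = 16); soil uses 66 of 66 (binding).
Slack constraints have shadow price 0 (complementary slackness).
The binding rows give the dual system: 5·y_equipment + 6·y_soil = 63 and 1·y_equipment + 2·y_soil = 17.
→ y_equipment = 6 and y_soil = 5.5.
Shadow price of mulch = 0.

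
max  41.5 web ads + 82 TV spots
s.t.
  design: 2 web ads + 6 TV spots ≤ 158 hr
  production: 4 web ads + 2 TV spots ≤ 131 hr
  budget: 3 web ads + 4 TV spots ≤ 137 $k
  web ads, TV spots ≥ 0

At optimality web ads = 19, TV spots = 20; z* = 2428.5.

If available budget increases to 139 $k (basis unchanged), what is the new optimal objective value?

2445.5

Check each constraint at x*: design 158/158 (tight); production 116/131 (slack 15); budget 137/137 (tight).
Slack constraints have shadow price 0 (complementary slackness).
Dual feasibility on the basic columns requires 2·y_design + 3·y_budget = 41.5, 6·y_design + 4·y_budget = 82.
Solving: y_design = 8, y_budget = 8.5.
Δz = y_budget·Δb = 8.5 × (2) = 17, so new z* = 2428.5 + 17 = 2445.5.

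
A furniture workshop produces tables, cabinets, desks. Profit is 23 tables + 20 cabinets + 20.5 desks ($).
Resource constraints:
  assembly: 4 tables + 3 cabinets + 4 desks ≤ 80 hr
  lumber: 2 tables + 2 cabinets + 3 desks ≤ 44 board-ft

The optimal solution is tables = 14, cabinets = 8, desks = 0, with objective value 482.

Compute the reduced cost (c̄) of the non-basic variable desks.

-8

Both assembly and lumber are binding at x*.
The binding rows give the dual system: 4·y_assembly + 2·y_lumber = 23 and 3·y_assembly + 2·y_lumber = 20.
Solving: y_assembly = 3, y_lumber = 5.5.
Reduced cost of desks: c₃ − yᵀa₃ = 20.5 − (3·4 + 5.5·3) = 20.5 − 28.5 = -8.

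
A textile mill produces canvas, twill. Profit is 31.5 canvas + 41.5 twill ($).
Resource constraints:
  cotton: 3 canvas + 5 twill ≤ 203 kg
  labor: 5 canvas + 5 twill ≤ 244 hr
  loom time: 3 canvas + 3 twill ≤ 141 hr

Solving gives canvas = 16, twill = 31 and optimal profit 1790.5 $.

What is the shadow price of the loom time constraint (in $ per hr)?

5.5

Binding: cotton and loom time. Non-binding: labor (9 unused).
By complementary slackness, y = 0 for the non-binding constraint.
The binding rows give the dual system: 3·y_cotton + 3·y_loom time = 31.5 and 5·y_cotton + 3·y_loom time = 41.5.
This yields shadow prices y_cotton = 5, y_loom time = 5.5.
Shadow price of loom time = 5.5.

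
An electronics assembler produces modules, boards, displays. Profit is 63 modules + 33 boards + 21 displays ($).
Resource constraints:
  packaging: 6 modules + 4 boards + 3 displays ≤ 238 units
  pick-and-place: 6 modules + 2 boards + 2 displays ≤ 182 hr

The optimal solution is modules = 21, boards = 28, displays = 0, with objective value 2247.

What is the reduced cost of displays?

Check each constraint at x*: packaging 238/238 (tight); pick-and-place 182/182 (tight).
Dual feasibility on the basic columns requires 6·y_packaging + 6·y_pick-and-place = 63, 4·y_packaging + 2·y_pick-and-place = 33.
Solving: y_packaging = 6, y_pick-and-place = 4.5.
Reduced cost of displays: c₃ − yᵀa₃ = 21 − (6·3 + 4.5·2) = 21 − 27 = -6.

-6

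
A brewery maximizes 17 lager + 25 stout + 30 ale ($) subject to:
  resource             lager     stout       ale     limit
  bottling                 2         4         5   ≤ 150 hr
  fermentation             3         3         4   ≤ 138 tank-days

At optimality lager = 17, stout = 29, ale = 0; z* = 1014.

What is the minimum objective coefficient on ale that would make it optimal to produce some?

32

At the optimum: bottling uses 150 of 150 (binding); fermentation uses 138 of 138 (binding).
The binding rows give the dual system: 2·y_bottling + 3·y_fermentation = 17 and 4·y_bottling + 3·y_fermentation = 25.
This yields shadow prices y_bottling = 4, y_fermentation = 3.
ale enters the basis when its profit ≥ yᵀa₃ = 4·5 + 3·4 = 32.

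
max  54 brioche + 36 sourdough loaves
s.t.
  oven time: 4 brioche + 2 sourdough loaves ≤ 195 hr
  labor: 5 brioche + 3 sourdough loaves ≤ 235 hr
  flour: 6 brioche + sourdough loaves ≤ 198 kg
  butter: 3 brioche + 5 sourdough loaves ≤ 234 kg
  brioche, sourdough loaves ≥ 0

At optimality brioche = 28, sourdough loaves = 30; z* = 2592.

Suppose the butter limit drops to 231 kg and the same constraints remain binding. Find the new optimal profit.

At the optimum: oven time uses 172 of 195 (slack = 23); labor uses 230 of 235 (slack = 5); flour uses 198 of 198 (binding); butter uses 234 of 234 (binding).
Slack constraints have shadow price 0 (complementary slackness).
From A_Bᵀ y = c: 6·y_flour + 3·y_butter = 54; 1·y_flour + 5·y_butter = 36.
→ y_flour = 6 and y_butter = 6.
Δz = y_butter·Δb = 6 × (-3) = -18, so new z* = 2592 − 18 = 2574.

2574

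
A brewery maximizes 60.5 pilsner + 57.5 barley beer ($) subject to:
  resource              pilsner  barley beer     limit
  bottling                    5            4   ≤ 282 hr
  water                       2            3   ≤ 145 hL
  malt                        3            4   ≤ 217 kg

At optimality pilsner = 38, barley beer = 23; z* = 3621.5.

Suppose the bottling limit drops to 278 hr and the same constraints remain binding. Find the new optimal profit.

3583.5

At the optimum: bottling uses 282 of 282 (binding); water uses 145 of 145 (binding); malt uses 206 of 217 (slack = 11).
Since malt is not tight, its dual is 0.
Dual feasibility on the basic columns requires 5·y_bottling + 2·y_water = 60.5, 4·y_bottling + 3·y_water = 57.5.
This yields shadow prices y_bottling = 9.5, y_water = 6.5.
Δz = y_bottling·Δb = 9.5 × (-4) = -38, so new z* = 3621.5 − 38 = 3583.5.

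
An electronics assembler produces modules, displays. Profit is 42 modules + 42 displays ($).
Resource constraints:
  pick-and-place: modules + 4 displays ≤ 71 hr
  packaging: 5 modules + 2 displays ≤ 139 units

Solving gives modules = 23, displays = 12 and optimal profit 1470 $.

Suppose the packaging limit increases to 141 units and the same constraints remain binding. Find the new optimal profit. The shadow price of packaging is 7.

Δb = 2, so new z* = 1470 + (7)·(2) = 1470 + 14 = 1484.

1484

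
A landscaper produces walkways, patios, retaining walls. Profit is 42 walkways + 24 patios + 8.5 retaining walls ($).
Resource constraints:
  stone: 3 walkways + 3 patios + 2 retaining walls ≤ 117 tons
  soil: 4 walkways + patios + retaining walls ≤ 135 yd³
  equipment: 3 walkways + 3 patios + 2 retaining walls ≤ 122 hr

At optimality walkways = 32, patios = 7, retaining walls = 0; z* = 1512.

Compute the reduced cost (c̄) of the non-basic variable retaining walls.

-9.5

At the optimum: stone uses 117 of 117 (binding); soil uses 135 of 135 (binding); equipment uses 117 of 122 (slack = 5).
Slack constraints have shadow price 0 (complementary slackness).
From A_Bᵀ y = c: 3·y_stone + 4·y_soil = 42; 3·y_stone + 1·y_soil = 24.
Solving: y_stone = 6, y_soil = 6.
Reduced cost of retaining walls: c₃ − yᵀa₃ = 8.5 − (6·2 + 6·1) = 8.5 − 18 = -9.5.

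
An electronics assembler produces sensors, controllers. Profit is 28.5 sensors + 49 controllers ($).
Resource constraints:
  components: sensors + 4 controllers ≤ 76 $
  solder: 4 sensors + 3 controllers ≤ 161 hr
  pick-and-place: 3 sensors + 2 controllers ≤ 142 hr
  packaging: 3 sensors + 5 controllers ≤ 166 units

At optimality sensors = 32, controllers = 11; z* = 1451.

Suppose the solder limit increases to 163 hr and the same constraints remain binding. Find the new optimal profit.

1461

Binding: components and solder. Non-binding: pick-and-place (24 unused), packaging (15 unused).
Since pick-and-place, packaging are not tight, their duals are 0.
The binding rows give the dual system: 1·y_components + 4·y_solder = 28.5 and 4·y_components + 3·y_solder = 49.
This yields shadow prices y_components = 8.5, y_solder = 5.
Δz = y_solder·Δb = 5 × (2) = 10, so new z* = 1451 + 10 = 1461.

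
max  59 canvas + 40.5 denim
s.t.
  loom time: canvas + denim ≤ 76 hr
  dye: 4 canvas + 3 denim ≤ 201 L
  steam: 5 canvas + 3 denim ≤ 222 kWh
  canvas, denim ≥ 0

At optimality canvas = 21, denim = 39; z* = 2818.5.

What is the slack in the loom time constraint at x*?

16

loom time used = 1·21 + 1·39 = 60; slack = 76 − 60 = 16.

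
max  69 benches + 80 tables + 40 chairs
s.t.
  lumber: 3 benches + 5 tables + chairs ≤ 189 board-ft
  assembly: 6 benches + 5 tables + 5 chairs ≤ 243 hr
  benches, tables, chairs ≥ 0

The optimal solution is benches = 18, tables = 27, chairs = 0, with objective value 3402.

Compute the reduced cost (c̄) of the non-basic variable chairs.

At the optimum: lumber uses 189 of 189 (binding); assembly uses 243 of 243 (binding).
Dual feasibility on the basic columns requires 3·y_lumber + 6·y_assembly = 69, 5·y_lumber + 5·y_assembly = 80.
→ y_lumber = 9 and y_assembly = 7.
Reduced cost of chairs: c₃ − yᵀa₃ = 40 − (9·1 + 7·5) = 40 − 44 = -4.

-4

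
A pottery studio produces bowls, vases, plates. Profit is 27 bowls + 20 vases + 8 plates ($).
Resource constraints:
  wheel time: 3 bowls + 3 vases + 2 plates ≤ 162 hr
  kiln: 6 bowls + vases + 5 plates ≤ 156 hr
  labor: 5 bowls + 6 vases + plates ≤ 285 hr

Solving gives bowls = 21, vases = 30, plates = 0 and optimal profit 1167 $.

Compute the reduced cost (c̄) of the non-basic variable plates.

Check each constraint at x*: wheel time 153/162 (slack 9); kiln 156/156 (tight); labor 285/285 (tight).
Since wheel time is not tight, its dual is 0.
Dual feasibility on the basic columns requires 6·y_kiln + 5·y_labor = 27, 1·y_kiln + 6·y_labor = 20.
→ y_kiln = 2 and y_labor = 3.
Reduced cost of plates: c₃ − yᵀa₃ = 8 − (2·5 + 3·1) = 8 − 13 = -5.

-5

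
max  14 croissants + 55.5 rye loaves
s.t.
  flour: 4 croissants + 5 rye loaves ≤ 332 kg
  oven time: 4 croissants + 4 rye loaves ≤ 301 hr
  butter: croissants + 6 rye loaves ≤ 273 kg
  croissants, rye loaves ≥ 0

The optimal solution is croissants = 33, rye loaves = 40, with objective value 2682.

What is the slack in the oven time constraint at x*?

oven time used = 4·33 + 4·40 = 292; slack = 301 − 292 = 9.

9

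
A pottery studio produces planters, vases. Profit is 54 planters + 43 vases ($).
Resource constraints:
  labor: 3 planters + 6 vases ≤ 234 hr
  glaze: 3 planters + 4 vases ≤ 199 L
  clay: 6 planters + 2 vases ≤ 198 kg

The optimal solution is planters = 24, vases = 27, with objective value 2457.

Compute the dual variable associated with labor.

5

Binding: labor and clay. Non-binding: glaze (19 unused).
By complementary slackness, y = 0 for the non-binding constraint.
The binding rows give the dual system: 3·y_labor + 6·y_clay = 54 and 6·y_labor + 2·y_clay = 43.
Solving: y_labor = 5, y_clay = 6.5.
Shadow price of labor = 5.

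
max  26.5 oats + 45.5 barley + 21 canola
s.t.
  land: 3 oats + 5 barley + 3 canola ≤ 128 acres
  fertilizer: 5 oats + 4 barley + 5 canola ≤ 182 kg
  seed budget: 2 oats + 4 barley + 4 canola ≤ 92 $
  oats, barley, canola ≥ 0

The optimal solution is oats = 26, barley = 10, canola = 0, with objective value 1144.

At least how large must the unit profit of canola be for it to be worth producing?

30.5

At the optimum: land uses 128 of 128 (binding); fertilizer uses 170 of 182 (slack = 12); seed budget uses 92 of 92 (binding).
Since fertilizer is not tight, its dual is 0.
Dual feasibility on the basic columns requires 3·y_land + 2·y_seed budget = 26.5, 5·y_land + 4·y_seed budget = 45.5.
→ y_land = 7.5 and y_seed budget = 2.
canola enters the basis when its profit ≥ yᵀa₃ = 7.5·3 + 2·4 = 30.5.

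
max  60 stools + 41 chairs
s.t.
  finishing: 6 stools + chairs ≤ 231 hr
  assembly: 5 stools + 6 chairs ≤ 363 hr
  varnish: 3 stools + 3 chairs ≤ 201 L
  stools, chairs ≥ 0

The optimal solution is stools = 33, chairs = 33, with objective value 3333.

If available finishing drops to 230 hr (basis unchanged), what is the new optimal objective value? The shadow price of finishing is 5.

Δb = -1, so new z* = 3333 + (5)·(-1) = 3333 − 5 = 3328.

3328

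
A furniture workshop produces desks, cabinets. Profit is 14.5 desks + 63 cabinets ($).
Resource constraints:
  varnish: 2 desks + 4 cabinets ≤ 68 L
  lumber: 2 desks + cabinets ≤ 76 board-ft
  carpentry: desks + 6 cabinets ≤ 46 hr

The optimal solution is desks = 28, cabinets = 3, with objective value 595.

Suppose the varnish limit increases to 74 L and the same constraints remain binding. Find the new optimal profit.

Check each constraint at x*: varnish 68/68 (tight); lumber 59/76 (slack 17); carpentry 46/46 (tight).
Slack constraints have shadow price 0 (complementary slackness).
The binding rows give the dual system: 2·y_varnish + 1·y_carpentry = 14.5 and 4·y_varnish + 6·y_carpentry = 63.
This yields shadow prices y_varnish = 3, y_carpentry = 8.5.
Δz = y_varnish·Δb = 3 × (6) = 18, so new z* = 595 + 18 = 613.

613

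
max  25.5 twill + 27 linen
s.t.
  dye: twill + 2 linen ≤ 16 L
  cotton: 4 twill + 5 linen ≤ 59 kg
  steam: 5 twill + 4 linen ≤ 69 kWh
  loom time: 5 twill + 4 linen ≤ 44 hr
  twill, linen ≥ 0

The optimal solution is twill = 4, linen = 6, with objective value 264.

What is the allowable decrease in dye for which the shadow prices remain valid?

Binding constraints: dye, loom time. The basis is B = [[1,2],[5,4]] with det -6.
Per unit decrease in dye, x* moves by d = (0.6667, -0.8333).
The basis stays optimal until linen reaches 0; allowable decrease = 7.2 L.

7.2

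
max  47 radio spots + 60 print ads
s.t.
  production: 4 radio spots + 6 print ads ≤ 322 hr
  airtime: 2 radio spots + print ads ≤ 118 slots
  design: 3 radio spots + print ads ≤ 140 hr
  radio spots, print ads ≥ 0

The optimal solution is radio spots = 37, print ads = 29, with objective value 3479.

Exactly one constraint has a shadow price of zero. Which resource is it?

production: 322/322 (binding)
airtime: 103/118 (slack 15)
design: 140/140 (binding)
By complementary slackness, a constraint with positive slack has shadow price 0 → airtime.

airtime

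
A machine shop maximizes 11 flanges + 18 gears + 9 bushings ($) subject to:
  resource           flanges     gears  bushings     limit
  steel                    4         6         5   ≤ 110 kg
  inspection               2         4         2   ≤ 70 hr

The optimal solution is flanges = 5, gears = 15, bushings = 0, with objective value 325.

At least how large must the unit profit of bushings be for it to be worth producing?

Both steel and inspection are binding at x*.
From A_Bᵀ y = c: 4·y_steel + 2·y_inspection = 11; 6·y_steel + 4·y_inspection = 18.
Solving: y_steel = 2, y_inspection = 1.5.
bushings enters the basis when its profit ≥ yᵀa₃ = 2·5 + 1.5·2 = 13.

13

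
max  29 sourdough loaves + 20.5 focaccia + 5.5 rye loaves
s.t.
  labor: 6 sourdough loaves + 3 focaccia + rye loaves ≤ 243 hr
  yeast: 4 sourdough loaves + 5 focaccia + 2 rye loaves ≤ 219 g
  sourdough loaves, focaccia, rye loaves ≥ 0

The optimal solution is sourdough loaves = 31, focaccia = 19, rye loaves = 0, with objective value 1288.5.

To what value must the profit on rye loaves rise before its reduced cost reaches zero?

Both labor and yeast are binding at x*.
Dual feasibility on the basic columns requires 6·y_labor + 4·y_yeast = 29, 3·y_labor + 5·y_yeast = 20.5.
→ y_labor = 3.5 and y_yeast = 2.
rye loaves enters the basis when its profit ≥ yᵀa₃ = 3.5·1 + 2·2 = 7.5.

7.5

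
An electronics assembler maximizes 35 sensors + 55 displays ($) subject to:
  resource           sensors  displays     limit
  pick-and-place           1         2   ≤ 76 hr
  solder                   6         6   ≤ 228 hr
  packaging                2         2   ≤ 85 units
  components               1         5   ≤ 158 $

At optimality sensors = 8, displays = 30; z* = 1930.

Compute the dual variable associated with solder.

Binding: solder and components. Non-binding: pick-and-place (8 unused), packaging (9 unused).
Since pick-and-place, packaging are not tight, their duals are 0.
From A_Bᵀ y = c: 6·y_solder + 1·y_components = 35; 6·y_solder + 5·y_components = 55.
→ y_solder = 5 and y_components = 5.
Shadow price of solder = 5.

5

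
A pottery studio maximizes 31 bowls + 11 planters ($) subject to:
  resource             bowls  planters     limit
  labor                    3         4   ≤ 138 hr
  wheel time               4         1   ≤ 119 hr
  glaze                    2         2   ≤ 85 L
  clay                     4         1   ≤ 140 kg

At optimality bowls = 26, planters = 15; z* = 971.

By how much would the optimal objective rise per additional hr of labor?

At the optimum: labor uses 138 of 138 (binding); wheel time uses 119 of 119 (binding); glaze uses 82 of 85 (slack = 3); clay uses 119 of 140 (slack = 21).
Slack constraints have shadow price 0 (complementary slackness).
Dual feasibility on the basic columns requires 3·y_labor + 4·y_wheel time = 31, 4·y_labor + 1·y_wheel time = 11.
→ y_labor = 1 and y_wheel time = 7.
Shadow price of labor = 1.

1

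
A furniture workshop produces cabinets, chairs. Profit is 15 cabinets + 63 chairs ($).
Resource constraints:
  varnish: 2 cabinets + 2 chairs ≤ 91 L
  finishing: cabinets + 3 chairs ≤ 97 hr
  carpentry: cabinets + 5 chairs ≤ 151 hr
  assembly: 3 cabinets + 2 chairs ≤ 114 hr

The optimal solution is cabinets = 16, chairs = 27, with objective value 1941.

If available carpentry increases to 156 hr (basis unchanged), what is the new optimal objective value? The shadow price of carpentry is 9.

1986

Δb = 5, so new z* = 1941 + (9)·(5) = 1941 + 45 = 1986.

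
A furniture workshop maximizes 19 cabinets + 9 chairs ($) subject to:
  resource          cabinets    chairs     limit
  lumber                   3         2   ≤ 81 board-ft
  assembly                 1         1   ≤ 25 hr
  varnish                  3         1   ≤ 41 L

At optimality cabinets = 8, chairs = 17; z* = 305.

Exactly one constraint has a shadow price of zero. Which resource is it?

lumber

lumber: 58/81 (slack 23)
assembly: 25/25 (binding)
varnish: 41/41 (binding)
By complementary slackness, a constraint with positive slack has shadow price 0 → lumber.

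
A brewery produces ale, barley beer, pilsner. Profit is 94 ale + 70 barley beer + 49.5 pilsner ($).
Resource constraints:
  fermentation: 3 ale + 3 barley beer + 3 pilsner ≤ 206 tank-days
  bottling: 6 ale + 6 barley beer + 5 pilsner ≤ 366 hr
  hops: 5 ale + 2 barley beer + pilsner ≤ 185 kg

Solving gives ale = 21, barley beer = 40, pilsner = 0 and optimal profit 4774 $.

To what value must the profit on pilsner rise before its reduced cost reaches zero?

Check each constraint at x*: fermentation 183/206 (slack 23); bottling 366/366 (tight); hops 185/185 (tight).
By complementary slackness, y = 0 for the non-binding constraint.
Dual feasibility on the basic columns requires 6·y_bottling + 5·y_hops = 94, 6·y_bottling + 2·y_hops = 70.
Solving: y_bottling = 9, y_hops = 8.
pilsner enters the basis when its profit ≥ yᵀa₃ = 9·5 + 8·1 = 53.

53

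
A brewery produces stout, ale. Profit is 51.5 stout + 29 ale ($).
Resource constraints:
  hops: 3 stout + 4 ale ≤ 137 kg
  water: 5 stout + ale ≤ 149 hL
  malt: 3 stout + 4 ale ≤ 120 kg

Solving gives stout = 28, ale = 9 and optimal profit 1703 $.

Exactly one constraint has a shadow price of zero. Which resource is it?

hops: 120/137 (slack 17)
water: 149/149 (binding)
malt: 120/120 (binding)
By complementary slackness, a constraint with positive slack has shadow price 0 → hops.

hops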